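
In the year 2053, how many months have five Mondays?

4

A month has five Mondays exactly when Monday falls within its first (length − 28) days.
Jan: 31 days, starts Wed → 5 of Wed, Thu, Fri
Feb: 28 days, starts Sat → 5 of (none)
Mar: 31 days, starts Sat → 5 of Sat, Sun, Mon ✓
Apr: 30 days, starts Tue → 5 of Tue, Wed
May: 31 days, starts Thu → 5 of Thu, Fri, Sat
Jun: 30 days, starts Sun → 5 of Sun, Mon ✓
Jul: 31 days, starts Tue → 5 of Tue, Wed, Thu
Aug: 31 days, starts Fri → 5 of Fri, Sat, Sun
Sep: 30 days, starts Mon → 5 of Mon, Tue ✓
Oct: 31 days, starts Wed → 5 of Wed, Thu, Fri
Nov: 30 days, starts Sat → 5 of Sat, Sun
Dec: 31 days, starts Mon → 5 of Mon, Tue, Wed ✓
Months with five Mondays: Mar, Jun, Sep, Dec.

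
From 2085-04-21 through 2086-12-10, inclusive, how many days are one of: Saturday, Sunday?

2085-04-21 is a Saturday.
The range spans 599 days (inclusive of both endpoints).
599 = 7 × 85 + 4, so there are 85 full weeks plus 4 extra days.
Each full week contributes 2 days from the set (Sat, Sun): 85 × 2 = 170.
The 4 extra days are Sat, Sun, Mon, Tue — 2 of them qualify.
Total: 170 + 2 = 172.

172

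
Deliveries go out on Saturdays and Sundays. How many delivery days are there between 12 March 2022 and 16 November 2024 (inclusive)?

12 March 2022 is a Saturday.
That's 981 days from start to end, counting both.
981 = 7 × 140 + 1, so there are 140 full weeks plus 1 extra day.
Each full week contributes 2 days from the set (Sat, Sun): 140 × 2 = 280.
The 1 extra day is Sat — 1 of them qualifies.
Total: 280 + 1 = 281.

281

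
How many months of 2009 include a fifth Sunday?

A month has five Sundays exactly when Sunday falls within its first (length − 28) days.
Jan: 31 days, starts Thu → 5 of Thu, Fri, Sat
Feb: 28 days, starts Sun → 5 of (none)
Mar: 31 days, starts Sun → 5 of Sun, Mon, Tue ✓
Apr: 30 days, starts Wed → 5 of Wed, Thu
May: 31 days, starts Fri → 5 of Fri, Sat, Sun ✓
Jun: 30 days, starts Mon → 5 of Mon, Tue
Jul: 31 days, starts Wed → 5 of Wed, Thu, Fri
Aug: 31 days, starts Sat → 5 of Sat, Sun, Mon ✓
Sep: 30 days, starts Tue → 5 of Tue, Wed
Oct: 31 days, starts Thu → 5 of Thu, Fri, Sat
Nov: 30 days, starts Sun → 5 of Sun, Mon ✓
Dec: 31 days, starts Tue → 5 of Tue, Wed, Thu
Months with five Sundays: Mar, May, Aug, Nov.

4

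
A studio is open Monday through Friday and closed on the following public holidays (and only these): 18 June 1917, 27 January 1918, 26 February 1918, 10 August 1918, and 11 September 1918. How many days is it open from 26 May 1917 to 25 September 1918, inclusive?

26 May 1917 is a Saturday.
That's 488 days from start to end, counting both.
488 = 7 × 69 + 5, so there are 69 full weeks plus 5 extra days.
Each full week contributes 5 weekdays (Mon–Fri): 69 × 5 = 345.
The 5 extra days are Saturday, Sunday, Monday, Tuesday, Wednesday — 3 of them qualify.
Total: 345 + 3 = 348.
Holidays: 18 June 1917 (Mon); 27 January 1918 (Sun); 26 February 1918 (Tue); 10 August 1918 (Sat); 11 September 1918 (Wed).
3 of the 5 holidays fall on weekdays; the rest are weekends and were already excluded.
Business days: 348 − 3 = 345.

345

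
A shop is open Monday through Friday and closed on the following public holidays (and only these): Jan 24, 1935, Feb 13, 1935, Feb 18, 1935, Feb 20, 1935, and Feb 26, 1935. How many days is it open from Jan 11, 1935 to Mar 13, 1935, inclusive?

39

Jan 11, 1935 is a Friday.
That's 62 days from start to end, counting both.
62 = 7 × 8 + 6, so there are 8 full weeks plus 6 extra days.
Each full week contributes 5 weekdays (Mon–Fri): 8 × 5 = 40.
The 6 extra days are Friday, Saturday, Sunday, Monday, Tuesday, Wednesday — 4 of them qualify.
Total: 40 + 4 = 44.
Holidays: Jan 24, 1935 (Thu); Feb 13, 1935 (Wed); Feb 18, 1935 (Mon); Feb 20, 1935 (Wed); Feb 26, 1935 (Tue).
All 5 holidays fall on weekdays, so subtract 5.
Business days: 44 − 5 = 39.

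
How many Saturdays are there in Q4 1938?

14

October 1, 1938 is a Saturday.
From October 1, 1938 to December 31, 1938 is 92 days inclusive.
92 = 7 × 13 + 1, so there are 13 full weeks plus 1 extra day.
Each full week contributes one Saturday: 13 so far.
The 1 extra day is Sat — 1 of them qualifies.
Total: 13 + 1 = 14.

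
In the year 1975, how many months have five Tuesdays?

A month has five Tuesdays exactly when Tuesday falls within its first (length − 28) days.
Jan: 31 days, starts Wed → 5 of Wed, Thu, Fri
Feb: 28 days, starts Sat → 5 of (none)
Mar: 31 days, starts Sat → 5 of Sat, Sun, Mon
Apr: 30 days, starts Tue → 5 of Tue, Wed ✓
May: 31 days, starts Thu → 5 of Thu, Fri, Sat
Jun: 30 days, starts Sun → 5 of Sun, Mon
Jul: 31 days, starts Tue → 5 of Tue, Wed, Thu ✓
Aug: 31 days, starts Fri → 5 of Fri, Sat, Sun
Sep: 30 days, starts Mon → 5 of Mon, Tue ✓
Oct: 31 days, starts Wed → 5 of Wed, Thu, Fri
Nov: 30 days, starts Sat → 5 of Sat, Sun
Dec: 31 days, starts Mon → 5 of Mon, Tue, Wed ✓
Months with five Tuesdays: Apr, Jul, Sep, Dec.

4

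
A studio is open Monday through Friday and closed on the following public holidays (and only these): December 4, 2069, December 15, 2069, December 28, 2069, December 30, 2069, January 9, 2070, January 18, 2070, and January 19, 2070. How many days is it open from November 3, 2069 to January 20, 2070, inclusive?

53

November 3, 2069 is a Sunday.
From November 3, 2069 to January 20, 2070 is 79 days inclusive.
79 = 7 × 11 + 2, so there are 11 full weeks plus 2 extra days.
Each full week contributes 5 weekdays (Mon–Fri): 11 × 5 = 55.
The 2 extra days are Sun, Mon — 1 of them qualifies.
Total: 55 + 1 = 56.
Holidays: December 4, 2069 (Wed); December 15, 2069 (Sun); December 28, 2069 (Sat); December 30, 2069 (Mon); January 9, 2070 (Thu); January 18, 2070 (Sat); January 19, 2070 (Sun).
3 of the 7 holidays fall on weekdays; the rest are weekends and were already excluded.
Business days: 56 − 3 = 53.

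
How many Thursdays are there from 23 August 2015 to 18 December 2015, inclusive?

17

23 August 2015 is a Sunday.
The range spans 118 days (inclusive of both endpoints).
118 = 7 × 16 + 6, so there are 16 full weeks plus 6 extra days.
Each full week contributes one Thursday: 16 so far.
The 6 extra days are Sunday, Monday, Tuesday, Wednesday, Thursday, Friday — 1 of them qualifies.
Total: 16 + 1 = 17.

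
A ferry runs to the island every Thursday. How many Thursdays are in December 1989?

4

December 1, 1989 is a Friday.
That's 31 days from start to end, counting both.
31 = 7 × 4 + 3, so there are 4 full weeks plus 3 extra days.
Each full week contributes one Thursday: 4 so far.
The 3 extra days are Fri, Sat, Sun — none qualify.
Total: 4 + 0 = 4.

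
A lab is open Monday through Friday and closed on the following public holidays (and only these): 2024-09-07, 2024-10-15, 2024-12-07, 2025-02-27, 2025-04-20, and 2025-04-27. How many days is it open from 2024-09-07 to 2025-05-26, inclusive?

2024-09-07 is a Saturday.
From 2024-09-07 to 2025-05-26 is 262 days inclusive.
262 = 7 × 37 + 3, so there are 37 full weeks plus 3 extra days.
Each full week contributes 5 weekdays (Mon–Fri): 37 × 5 = 185.
The 3 extra days are Saturday, Sunday, Monday — 1 of them qualifies.
Total: 185 + 1 = 186.
Holidays: 2024-09-07 (Sat); 2024-10-15 (Tue); 2024-12-07 (Sat); 2025-02-27 (Thu); 2025-04-20 (Sun); 2025-04-27 (Sun).
2 of the 6 holidays fall on weekdays; the rest are weekends and were already excluded.
Business days: 186 − 2 = 184.

184 business days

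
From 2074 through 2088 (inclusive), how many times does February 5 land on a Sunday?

Day of week of February 5 in each year:
2074: Mon, 2075: Tue, 2076: Wed, 2077: Fri, 2078: Sat, 2079: Sun ✓, 2080: Mon, 2081: Wed, 2082: Thu, 2083: Fri, 2084: Sat, 2085: Mon, 2086: Tue, 2087: Wed, 2088: Thu
Sundays: 2079.

1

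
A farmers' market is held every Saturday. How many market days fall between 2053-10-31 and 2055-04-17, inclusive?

2053-10-31 is a Friday.
That's 534 days from start to end, counting both.
534 = 7 × 76 + 2, so there are 76 full weeks plus 2 extra days.
Each full week contributes one Saturday: 76 so far.
The 2 extra days are Fri, Sat — 1 of them qualifies.
Total: 76 + 1 = 77.

77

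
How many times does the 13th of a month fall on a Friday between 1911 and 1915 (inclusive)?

9

Friday-the-13ths by year:
1911: Jan, Oct
1912: Sep, Dec
1913: Jun
1914: Feb, Mar, Nov
1915: Aug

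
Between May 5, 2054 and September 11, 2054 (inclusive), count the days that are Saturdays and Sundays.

36

May 5, 2054 is a Tuesday.
The range spans 130 days (inclusive of both endpoints).
130 = 7 × 18 + 4, so there are 18 full weeks plus 4 extra days.
Each full week contributes 2 days from the set (Sat, Sun): 18 × 2 = 36.
The 4 extra days are Tue, Wed, Thu, Fri — none qualify.
Total: 36 + 0 = 36.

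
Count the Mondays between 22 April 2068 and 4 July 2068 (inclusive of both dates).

11 Mondays

22 April 2068 is a Sunday.
That's 74 days from start to end, counting both.
74 = 7 × 10 + 4, so there are 10 full weeks plus 4 extra days.
Each full week contributes one Monday: 10 so far.
The 4 extra days are Sun, Mon, Tue, Wed — 1 of them qualifies.
Total: 10 + 1 = 11.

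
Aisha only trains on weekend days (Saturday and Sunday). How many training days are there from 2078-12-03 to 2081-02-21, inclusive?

232

2078-12-03 is a Saturday.
The range spans 812 days (inclusive of both endpoints).
812 = 7 × 116, so the span is exactly 116 full weeks.
Each full week contributes 2 weekend days (Sat, Sun): 116 × 2 = 232.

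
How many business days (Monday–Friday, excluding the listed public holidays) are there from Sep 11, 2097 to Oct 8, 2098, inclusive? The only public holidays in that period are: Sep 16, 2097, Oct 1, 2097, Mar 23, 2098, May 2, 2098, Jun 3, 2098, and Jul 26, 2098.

Sep 11, 2097 is a Wednesday.
That's 393 days from start to end, counting both.
393 = 7 × 56 + 1, so there are 56 full weeks plus 1 extra day.
Each full week contributes 5 weekdays (Mon–Fri): 56 × 5 = 280.
The 1 extra day is Wed — 1 of them qualifies.
Total: 280 + 1 = 281.
Holidays: Sep 16, 2097 (Mon); Oct 1, 2097 (Tue); Mar 23, 2098 (Sun); May 2, 2098 (Fri); Jun 3, 2098 (Tue); Jul 26, 2098 (Sat).
4 of the 6 holidays fall on weekdays; the rest are weekends and were already excluded.
Business days: 281 − 4 = 277.

277 business days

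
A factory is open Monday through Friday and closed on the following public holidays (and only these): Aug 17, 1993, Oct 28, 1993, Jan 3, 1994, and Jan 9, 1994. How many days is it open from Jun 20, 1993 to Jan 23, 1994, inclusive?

152 business days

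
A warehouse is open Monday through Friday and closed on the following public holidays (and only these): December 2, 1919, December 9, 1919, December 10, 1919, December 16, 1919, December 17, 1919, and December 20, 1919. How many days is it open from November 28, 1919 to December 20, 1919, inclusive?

November 28, 1919 is a Friday.
From November 28, 1919 to December 20, 1919 is 23 days inclusive.
23 = 7 × 3 + 2, so there are 3 full weeks plus 2 extra days.
Each full week contributes 5 weekdays (Mon–Fri): 3 × 5 = 15.
The 2 extra days are Friday, Saturday — 1 of them qualifies.
Total: 15 + 1 = 16.
Holidays: December 2, 1919 (Tue); December 9, 1919 (Tue); December 10, 1919 (Wed); December 16, 1919 (Tue); December 17, 1919 (Wed); December 20, 1919 (Sat).
5 of the 6 holidays fall on weekdays; the rest are weekends and were already excluded.
Business days: 16 − 5 = 11.

11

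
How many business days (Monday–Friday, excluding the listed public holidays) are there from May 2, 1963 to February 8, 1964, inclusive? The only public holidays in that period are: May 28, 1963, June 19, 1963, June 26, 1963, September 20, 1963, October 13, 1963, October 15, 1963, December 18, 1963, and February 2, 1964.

196

May 2, 1963 is a Thursday.
The range spans 283 days (inclusive of both endpoints).
283 = 7 × 40 + 3, so there are 40 full weeks plus 3 extra days.
Each full week contributes 5 weekdays (Mon–Fri): 40 × 5 = 200.
The 3 extra days are Thursday, Friday, Saturday — 2 of them qualify.
Total: 200 + 2 = 202.
Holidays: May 28, 1963 (Tue); June 19, 1963 (Wed); June 26, 1963 (Wed); September 20, 1963 (Fri); October 13, 1963 (Sun); October 15, 1963 (Tue); December 18, 1963 (Wed); February 2, 1964 (Sun).
6 of the 8 holidays fall on weekdays; the rest are weekends and were already excluded.
Business days: 202 − 6 = 196.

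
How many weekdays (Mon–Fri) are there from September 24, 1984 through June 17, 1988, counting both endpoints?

September 24, 1984 is a Monday.
The range spans 1363 days (inclusive of both endpoints).
1363 = 7 × 194 + 5, so there are 194 full weeks plus 5 extra days.
Each full week contributes 5 weekdays (Mon–Fri): 194 × 5 = 970.
The 5 extra days are Mon, Tue, Wed, Thu, Fri — 5 of them qualify.
Total: 970 + 5 = 975.

975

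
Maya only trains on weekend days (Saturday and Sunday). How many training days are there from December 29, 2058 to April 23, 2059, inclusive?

33

December 29, 2058 is a Sunday.
That's 116 days from start to end, counting both.
116 = 7 × 16 + 4, so there are 16 full weeks plus 4 extra days.
Each full week contributes 2 weekend days (Sat, Sun): 16 × 2 = 32.
The 4 extra days are Sun, Mon, Tue, Wed — 1 of them qualifies.
Total: 32 + 1 = 33.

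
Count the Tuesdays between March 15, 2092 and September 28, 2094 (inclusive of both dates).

133 Tuesdays

March 15, 2092 is a Saturday.
The range spans 928 days (inclusive of both endpoints).
928 = 7 × 132 + 4, so there are 132 full weeks plus 4 extra days.
Each full week contributes one Tuesday: 132 so far.
The 4 extra days are Sat, Sun, Mon, Tue — 1 of them qualifies.
Total: 132 + 1 = 133.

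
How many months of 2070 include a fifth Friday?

4

A month has five Fridays exactly when Friday falls within its first (length − 28) days.
Jan: 31 days, starts Wed → 5 of Wed, Thu, Fri ✓
Feb: 28 days, starts Sat → 5 of (none)
Mar: 31 days, starts Sat → 5 of Sat, Sun, Mon
Apr: 30 days, starts Tue → 5 of Tue, Wed
May: 31 days, starts Thu → 5 of Thu, Fri, Sat ✓
Jun: 30 days, starts Sun → 5 of Sun, Mon
Jul: 31 days, starts Tue → 5 of Tue, Wed, Thu
Aug: 31 days, starts Fri → 5 of Fri, Sat, Sun ✓
Sep: 30 days, starts Mon → 5 of Mon, Tue
Oct: 31 days, starts Wed → 5 of Wed, Thu, Fri ✓
Nov: 30 days, starts Sat → 5 of Sat, Sun
Dec: 31 days, starts Mon → 5 of Mon, Tue, Wed
Months with five Fridays: Jan, May, Aug, Oct.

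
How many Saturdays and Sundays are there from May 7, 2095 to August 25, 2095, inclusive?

May 7, 2095 is a Saturday.
The range spans 111 days (inclusive of both endpoints).
111 = 7 × 15 + 6, so there are 15 full weeks plus 6 extra days.
Each full week contributes 2 weekend days (Sat, Sun): 15 × 2 = 30.
The 6 extra days are Sat, Sun, Mon, Tue, Wed, Thu — 2 of them qualify.
Total: 30 + 2 = 32.

32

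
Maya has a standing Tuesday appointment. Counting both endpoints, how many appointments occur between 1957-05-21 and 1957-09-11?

1957-05-21 is a Tuesday.
That's 114 days from start to end, counting both.
114 = 7 × 16 + 2, so there are 16 full weeks plus 2 extra days.
Each full week contributes one Tuesday: 16 so far.
The 2 extra days are Tue, Wed — 1 of them qualifies.
Total: 16 + 1 = 17.

17 Tuesdays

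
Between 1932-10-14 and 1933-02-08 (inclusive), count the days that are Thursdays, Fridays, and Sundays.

50

1932-10-14 is a Friday.
From 1932-10-14 to 1933-02-08 is 118 days inclusive.
118 = 7 × 16 + 6, so there are 16 full weeks plus 6 extra days.
Each full week contributes 3 days from the set (Thu, Fri, Sun): 16 × 3 = 48.
The 6 extra days are Friday, Saturday, Sunday, Monday, Tuesday, Wednesday — 2 of them qualify.
Total: 48 + 2 = 50.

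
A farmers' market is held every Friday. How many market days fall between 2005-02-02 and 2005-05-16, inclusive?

15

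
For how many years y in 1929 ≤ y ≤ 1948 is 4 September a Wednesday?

4

Day of week of September 4 in each year:
1929: Wed ✓, 1930: Thu, 1931: Fri, 1932: Sun, 1933: Mon, 1934: Tue, 1935: Wed ✓, 1936: Fri, 1937: Sat, 1938: Sun, 1939: Mon, 1940: Wed ✓, 1941: Thu, 1942: Fri, 1943: Sat, 1944: Mon, 1945: Tue, 1946: Wed ✓, 1947: Thu, 1948: Sat
Wednesdays: 1929, 1935, 1940, 1946.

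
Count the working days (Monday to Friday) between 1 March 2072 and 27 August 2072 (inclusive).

1 March 2072 is a Tuesday.
That's 180 days from start to end, counting both.
180 = 7 × 25 + 5, so there are 25 full weeks plus 5 extra days.
Each full week contributes 5 weekdays (Mon–Fri): 25 × 5 = 125.
The 5 extra days are Tue, Wed, Thu, Fri, Sat — 4 of them qualify.
Total: 125 + 4 = 129.

129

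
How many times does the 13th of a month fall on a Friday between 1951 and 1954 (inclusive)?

Friday-the-13ths by year:
1951: Apr, Jul
1952: Jun
1953: Feb, Mar, Nov
1954: Aug

7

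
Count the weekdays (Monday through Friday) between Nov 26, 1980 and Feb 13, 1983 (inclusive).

578 weekdays

Nov 26, 1980 is a Wednesday.
The range spans 810 days (inclusive of both endpoints).
810 = 7 × 115 + 5, so there are 115 full weeks plus 5 extra days.
Each full week contributes 5 weekdays (Mon–Fri): 115 × 5 = 575.
The 5 extra days are Wednesday, Thursday, Friday, Saturday, Sunday — 3 of them qualify.
Total: 575 + 3 = 578.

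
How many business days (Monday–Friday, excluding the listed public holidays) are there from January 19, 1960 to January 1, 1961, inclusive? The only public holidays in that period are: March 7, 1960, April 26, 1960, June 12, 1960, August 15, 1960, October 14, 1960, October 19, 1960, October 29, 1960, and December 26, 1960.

243 business days

January 19, 1960 is a Tuesday.
From January 19, 1960 to January 1, 1961 is 349 days inclusive.
349 = 7 × 49 + 6, so there are 49 full weeks plus 6 extra days.
Each full week contributes 5 weekdays (Mon–Fri): 49 × 5 = 245.
The 6 extra days are Tuesday, Wednesday, Thursday, Friday, Saturday, Sunday — 4 of them qualify.
Total: 245 + 4 = 249.
Holidays: March 7, 1960 (Mon); April 26, 1960 (Tue); June 12, 1960 (Sun); August 15, 1960 (Mon); October 14, 1960 (Fri); October 19, 1960 (Wed); October 29, 1960 (Sat); December 26, 1960 (Mon).
6 of the 8 holidays fall on weekdays; the rest are weekends and were already excluded.
Business days: 249 − 6 = 243.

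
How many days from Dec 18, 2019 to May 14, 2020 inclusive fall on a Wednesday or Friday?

Dec 18, 2019 is a Wednesday.
From Dec 18, 2019 to May 14, 2020 is 149 days inclusive.
149 = 7 × 21 + 2, so there are 21 full weeks plus 2 extra days.
Each full week contributes 2 days from the set (Wed, Fri): 21 × 2 = 42.
The 2 extra days are Wed, Thu — 1 of them qualifies.
Total: 42 + 1 = 43.

43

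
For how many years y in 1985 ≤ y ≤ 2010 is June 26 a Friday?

Day of week of June 26 in each year:
1985: Wed, 1986: Thu, 1987: Fri ✓, 1988: Sun, 1989: Mon, 1990: Tue, 1991: Wed, 1992: Fri ✓, 1993: Sat, 1994: Sun, 1995: Mon, 1996: Wed, 1997: Thu, 1998: Fri ✓, 1999: Sat, 2000: Mon, 2001: Tue, 2002: Wed, 2003: Thu, 2004: Sat, 2005: Sun, 2006: Mon, 2007: Tue, 2008: Thu, 2009: Fri ✓, 2010: Sat
Fridays: 1987, 1992, 1998, 2009.

4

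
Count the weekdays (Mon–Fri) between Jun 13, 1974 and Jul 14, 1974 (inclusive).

Jun 13, 1974 is a Thursday.
The range spans 32 days (inclusive of both endpoints).
32 = 7 × 4 + 4, so there are 4 full weeks plus 4 extra days.
Each full week contributes 5 weekdays (Mon–Fri): 4 × 5 = 20.
The 4 extra days are Thursday, Friday, Saturday, Sunday — 2 of them qualify.
Total: 20 + 2 = 22.

22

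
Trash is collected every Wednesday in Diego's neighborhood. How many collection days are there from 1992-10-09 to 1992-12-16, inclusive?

10

1992-10-09 is a Friday.
That's 69 days from start to end, counting both.
69 = 7 × 9 + 6, so there are 9 full weeks plus 6 extra days.
Each full week contributes one Wednesday: 9 so far.
The 6 extra days are Fri, Sat, Sun, Mon, Tue, Wed — 1 of them qualifies.
Total: 9 + 1 = 10.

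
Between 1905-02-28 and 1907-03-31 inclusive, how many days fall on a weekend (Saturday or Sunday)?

218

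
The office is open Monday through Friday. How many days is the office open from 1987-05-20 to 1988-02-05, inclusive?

188 weekdays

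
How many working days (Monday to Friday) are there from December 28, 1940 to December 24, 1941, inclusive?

258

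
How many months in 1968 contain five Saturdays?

4

A month has five Saturdays exactly when Saturday falls within its first (length − 28) days.
Jan: 31 days, starts Mon → 5 of Mon, Tue, Wed
Feb: 29 days, starts Thu → 5 of Thu
Mar: 31 days, starts Fri → 5 of Fri, Sat, Sun ✓
Apr: 30 days, starts Mon → 5 of Mon, Tue
May: 31 days, starts Wed → 5 of Wed, Thu, Fri
Jun: 30 days, starts Sat → 5 of Sat, Sun ✓
Jul: 31 days, starts Mon → 5 of Mon, Tue, Wed
Aug: 31 days, starts Thu → 5 of Thu, Fri, Sat ✓
Sep: 30 days, starts Sun → 5 of Sun, Mon
Oct: 31 days, starts Tue → 5 of Tue, Wed, Thu
Nov: 30 days, starts Fri → 5 of Fri, Sat ✓
Dec: 31 days, starts Sun → 5 of Sun, Mon, Tue
Months with five Saturdays: Mar, Jun, Aug, Nov.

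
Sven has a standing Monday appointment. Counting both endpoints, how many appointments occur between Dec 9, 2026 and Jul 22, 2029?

Dec 9, 2026 is a Wednesday.
The range spans 957 days (inclusive of both endpoints).
957 = 7 × 136 + 5, so there are 136 full weeks plus 5 extra days.
Each full week contributes one Monday: 136 so far.
The 5 extra days are Wed, Thu, Fri, Sat, Sun — none qualify.
Total: 136 + 0 = 136.

136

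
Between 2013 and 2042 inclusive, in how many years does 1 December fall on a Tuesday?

4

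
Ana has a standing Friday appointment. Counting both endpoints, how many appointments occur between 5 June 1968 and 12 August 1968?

5 June 1968 is a Wednesday.
That's 69 days from start to end, counting both.
69 = 7 × 9 + 6, so there are 9 full weeks plus 6 extra days.
Each full week contributes one Friday: 9 so far.
The 6 extra days are Wednesday, Thursday, Friday, Saturday, Sunday, Monday — 1 of them qualifies.
Total: 9 + 1 = 10.

10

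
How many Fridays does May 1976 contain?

May 1, 1976 is a Saturday.
The range spans 31 days (inclusive of both endpoints).
31 = 7 × 4 + 3, so there are 4 full weeks plus 3 extra days.
Each full week contributes one Friday: 4 so far.
The 3 extra days are Saturday, Sunday, Monday — none qualify.
Total: 4 + 0 = 4.

4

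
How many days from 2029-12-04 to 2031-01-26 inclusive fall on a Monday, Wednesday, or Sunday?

179

2029-12-04 is a Tuesday.
That's 419 days from start to end, counting both.
419 = 7 × 59 + 6, so there are 59 full weeks plus 6 extra days.
Each full week contributes 3 days from the set (Mon, Wed, Sun): 59 × 3 = 177.
The 6 extra days are Tue, Wed, Thu, Fri, Sat, Sun — 2 of them qualify.
Total: 177 + 2 = 179.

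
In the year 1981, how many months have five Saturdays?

4

A month has five Saturdays exactly when Saturday falls within its first (length − 28) days.
Jan: 31 days, starts Thu → 5 of Thu, Fri, Sat ✓
Feb: 28 days, starts Sun → 5 of (none)
Mar: 31 days, starts Sun → 5 of Sun, Mon, Tue
Apr: 30 days, starts Wed → 5 of Wed, Thu
May: 31 days, starts Fri → 5 of Fri, Sat, Sun ✓
Jun: 30 days, starts Mon → 5 of Mon, Tue
Jul: 31 days, starts Wed → 5 of Wed, Thu, Fri
Aug: 31 days, starts Sat → 5 of Sat, Sun, Mon ✓
Sep: 30 days, starts Tue → 5 of Tue, Wed
Oct: 31 days, starts Thu → 5 of Thu, Fri, Sat ✓
Nov: 30 days, starts Sun → 5 of Sun, Mon
Dec: 31 days, starts Tue → 5 of Tue, Wed, Thu
Months with five Saturdays: Jan, May, Aug, Oct.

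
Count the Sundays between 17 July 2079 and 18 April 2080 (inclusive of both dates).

17 July 2079 is a Monday.
From 17 July 2079 to 18 April 2080 is 277 days inclusive.
277 = 7 × 39 + 4, so there are 39 full weeks plus 4 extra days.
Each full week contributes one Sunday: 39 so far.
The 4 extra days are Mon, Tue, Wed, Thu — none qualify.
Total: 39 + 0 = 39.

39 Sundays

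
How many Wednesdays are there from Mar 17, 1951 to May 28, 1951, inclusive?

10

Mar 17, 1951 is a Saturday.
The range spans 73 days (inclusive of both endpoints).
73 = 7 × 10 + 3, so there are 10 full weeks plus 3 extra days.
Each full week contributes one Wednesday: 10 so far.
The 3 extra days are Sat, Sun, Mon — none qualify.
Total: 10 + 0 = 10.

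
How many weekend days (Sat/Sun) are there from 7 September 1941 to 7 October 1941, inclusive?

9

7 September 1941 is a Sunday.
The range spans 31 days (inclusive of both endpoints).
31 = 7 × 4 + 3, so there are 4 full weeks plus 3 extra days.
Each full week contributes 2 weekend days (Sat, Sun): 4 × 2 = 8.
The 3 extra days are Sun, Mon, Tue — 1 of them qualifies.
Total: 8 + 1 = 9.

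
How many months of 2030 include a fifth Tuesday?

A month has five Tuesdays exactly when Tuesday falls within its first (length − 28) days.
Jan: 31 days, starts Tue → 5 of Tue, Wed, Thu ✓
Feb: 28 days, starts Fri → 5 of (none)
Mar: 31 days, starts Fri → 5 of Fri, Sat, Sun
Apr: 30 days, starts Mon → 5 of Mon, Tue ✓
May: 31 days, starts Wed → 5 of Wed, Thu, Fri
Jun: 30 days, starts Sat → 5 of Sat, Sun
Jul: 31 days, starts Mon → 5 of Mon, Tue, Wed ✓
Aug: 31 days, starts Thu → 5 of Thu, Fri, Sat
Sep: 30 days, starts Sun → 5 of Sun, Mon
Oct: 31 days, starts Tue → 5 of Tue, Wed, Thu ✓
Nov: 30 days, starts Fri → 5 of Fri, Sat
Dec: 31 days, starts Sun → 5 of Sun, Mon, Tue ✓
Months with five Tuesdays: Jan, Apr, Jul, Oct, Dec.

5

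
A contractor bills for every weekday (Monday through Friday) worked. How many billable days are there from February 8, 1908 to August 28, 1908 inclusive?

February 8, 1908 is a Saturday.
The range spans 203 days (inclusive of both endpoints).
203 = 7 × 29, so the span is exactly 29 full weeks.
Each full week contributes 5 weekdays (Mon–Fri): 29 × 5 = 145.

145 weekdays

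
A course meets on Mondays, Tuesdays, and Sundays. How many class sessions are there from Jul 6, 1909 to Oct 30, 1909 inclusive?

49

Jul 6, 1909 is a Tuesday.
From Jul 6, 1909 to Oct 30, 1909 is 117 days inclusive.
117 = 7 × 16 + 5, so there are 16 full weeks plus 5 extra days.
Each full week contributes 3 days from the set (Mon, Tue, Sun): 16 × 3 = 48.
The 5 extra days are Tue, Wed, Thu, Fri, Sat — 1 of them qualifies.
Total: 48 + 1 = 49.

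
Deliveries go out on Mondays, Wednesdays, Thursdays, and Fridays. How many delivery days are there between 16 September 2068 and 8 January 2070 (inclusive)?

274

16 September 2068 is a Sunday.
The range spans 480 days (inclusive of both endpoints).
480 = 7 × 68 + 4, so there are 68 full weeks plus 4 extra days.
Each full week contributes 4 days from the set (Mon, Wed, Thu, Fri): 68 × 4 = 272.
The 4 extra days are Sunday, Monday, Tuesday, Wednesday — 2 of them qualify.
Total: 272 + 2 = 274.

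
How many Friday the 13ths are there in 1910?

1

The 13th falls on a Friday when the month's 13th has weekday Fri.
Jan 13 is Thu; Feb 13 is Sun; Mar 13 is Sun; Apr 13 is Wed; May 13 is Fri ✓; Jun 13 is Mon; Jul 13 is Wed; Aug 13 is Sat; Sep 13 is Tue; Oct 13 is Thu; Nov 13 is Sun; Dec 13 is Tue.
Friday the 13ths: May.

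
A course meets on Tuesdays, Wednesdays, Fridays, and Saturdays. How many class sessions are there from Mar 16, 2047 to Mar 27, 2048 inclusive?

Mar 16, 2047 is a Saturday.
That's 378 days from start to end, counting both.
378 = 7 × 54, so the span is exactly 54 full weeks.
Each full week contributes 4 days from the set (Tue, Wed, Fri, Sat): 54 × 4 = 216.
Total: 216.

216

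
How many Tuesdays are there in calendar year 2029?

2029-01-01 is a Monday.
The range spans 365 days (inclusive of both endpoints).
365 = 7 × 52 + 1, so there are 52 full weeks plus 1 extra day.
Each full week contributes one Tuesday: 52 so far.
The 1 extra day is Monday — none qualify.
Total: 52 + 0 = 52.

52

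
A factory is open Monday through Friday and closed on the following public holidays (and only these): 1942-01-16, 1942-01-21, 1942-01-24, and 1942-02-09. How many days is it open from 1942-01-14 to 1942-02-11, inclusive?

18

1942-01-14 is a Wednesday.
The range spans 29 days (inclusive of both endpoints).
29 = 7 × 4 + 1, so there are 4 full weeks plus 1 extra day.
Each full week contributes 5 weekdays (Mon–Fri): 4 × 5 = 20.
The 1 extra day is Wed — 1 of them qualifies.
Total: 20 + 1 = 21.
Holidays: 1942-01-16 (Fri); 1942-01-21 (Wed); 1942-01-24 (Sat); 1942-02-09 (Mon).
3 of the 4 holidays fall on weekdays; the rest are weekends and were already excluded.
Business days: 21 − 3 = 18.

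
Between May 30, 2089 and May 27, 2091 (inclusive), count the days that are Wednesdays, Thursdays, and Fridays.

312

May 30, 2089 is a Monday.
From May 30, 2089 to May 27, 2091 is 728 days inclusive.
728 = 7 × 104, so the span is exactly 104 full weeks.
Each full week contributes 3 days from the set (Wed, Thu, Fri): 104 × 3 = 312.
Total: 312.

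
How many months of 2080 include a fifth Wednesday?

4

A month has five Wednesdays exactly when Wednesday falls within its first (length − 28) days.
Jan: 31 days, starts Mon → 5 of Mon, Tue, Wed ✓
Feb: 29 days, starts Thu → 5 of Thu
Mar: 31 days, starts Fri → 5 of Fri, Sat, Sun
Apr: 30 days, starts Mon → 5 of Mon, Tue
May: 31 days, starts Wed → 5 of Wed, Thu, Fri ✓
Jun: 30 days, starts Sat → 5 of Sat, Sun
Jul: 31 days, starts Mon → 5 of Mon, Tue, Wed ✓
Aug: 31 days, starts Thu → 5 of Thu, Fri, Sat
Sep: 30 days, starts Sun → 5 of Sun, Mon
Oct: 31 days, starts Tue → 5 of Tue, Wed, Thu ✓
Nov: 30 days, starts Fri → 5 of Fri, Sat
Dec: 31 days, starts Sun → 5 of Sun, Mon, Tue
Months with five Wednesdays: Jan, May, Jul, Oct.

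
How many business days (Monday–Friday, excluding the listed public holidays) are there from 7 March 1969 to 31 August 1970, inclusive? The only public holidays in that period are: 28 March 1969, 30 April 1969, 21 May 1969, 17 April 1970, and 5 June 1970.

7 March 1969 is a Friday.
From 7 March 1969 to 31 August 1970 is 543 days inclusive.
543 = 7 × 77 + 4, so there are 77 full weeks plus 4 extra days.
Each full week contributes 5 weekdays (Mon–Fri): 77 × 5 = 385.
The 4 extra days are Friday, Saturday, Sunday, Monday — 2 of them qualify.
Total: 385 + 2 = 387.
Holidays: 28 March 1969 (Fri); 30 April 1969 (Wed); 21 May 1969 (Wed); 17 April 1970 (Fri); 5 June 1970 (Fri).
All 5 holidays fall on weekdays, so subtract 5.
Business days: 387 − 5 = 382.

382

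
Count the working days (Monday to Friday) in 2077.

Jan 1, 2077 is a Friday.
From Jan 1, 2077 to Dec 31, 2077 is 365 days inclusive.
365 = 7 × 52 + 1, so there are 52 full weeks plus 1 extra day.
Each full week contributes 5 weekdays (Mon–Fri): 52 × 5 = 260.
The 1 extra day is Fri — 1 of them qualifies.
Total: 260 + 1 = 261.

261 weekdays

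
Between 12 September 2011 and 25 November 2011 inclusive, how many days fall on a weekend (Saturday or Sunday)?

20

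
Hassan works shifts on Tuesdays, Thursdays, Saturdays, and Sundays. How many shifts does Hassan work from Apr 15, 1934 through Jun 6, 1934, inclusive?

30

Apr 15, 1934 is a Sunday.
That's 53 days from start to end, counting both.
53 = 7 × 7 + 4, so there are 7 full weeks plus 4 extra days.
Each full week contributes 4 days from the set (Tue, Thu, Sat, Sun): 7 × 4 = 28.
The 4 extra days are Sun, Mon, Tue, Wed — 2 of them qualify.
Total: 28 + 2 = 30.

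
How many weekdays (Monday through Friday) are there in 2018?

261

January 1, 2018 is a Monday.
From January 1, 2018 to December 31, 2018 is 365 days inclusive.
365 = 7 × 52 + 1, so there are 52 full weeks plus 1 extra day.
Each full week contributes 5 weekdays (Mon–Fri): 52 × 5 = 260.
The 1 extra day is Monday — 1 of them qualifies.
Total: 260 + 1 = 261.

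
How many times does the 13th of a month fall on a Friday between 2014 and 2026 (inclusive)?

Friday-the-13ths by year:
2014: Jun
2015: Feb, Mar, Nov
2016: May
2017: Jan, Oct
2018: Apr, Jul
2019: Sep, Dec
2020: Mar, Nov
2021: Aug
2022: May
2023: Jan, Oct
2024: Sep, Dec
2025: Jun
2026: Feb, Mar, Nov

23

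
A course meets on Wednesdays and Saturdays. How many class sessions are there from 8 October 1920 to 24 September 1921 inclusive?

101

8 October 1920 is a Friday.
That's 352 days from start to end, counting both.
352 = 7 × 50 + 2, so there are 50 full weeks plus 2 extra days.
Each full week contributes 2 days from the set (Wed, Sat): 50 × 2 = 100.
The 2 extra days are Friday, Saturday — 1 of them qualifies.
Total: 100 + 1 = 101.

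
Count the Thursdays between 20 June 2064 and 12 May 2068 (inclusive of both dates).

20 June 2064 is a Friday.
From 20 June 2064 to 12 May 2068 is 1423 days inclusive.
1423 = 7 × 203 + 2, so there are 203 full weeks plus 2 extra days.
Each full week contributes one Thursday: 203 so far.
The 2 extra days are Fri, Sat — none qualify.
Total: 203 + 0 = 203.

203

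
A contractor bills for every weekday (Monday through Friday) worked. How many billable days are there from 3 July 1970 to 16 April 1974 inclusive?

988

3 July 1970 is a Friday.
The range spans 1384 days (inclusive of both endpoints).
1384 = 7 × 197 + 5, so there are 197 full weeks plus 5 extra days.
Each full week contributes 5 weekdays (Mon–Fri): 197 × 5 = 985.
The 5 extra days are Friday, Saturday, Sunday, Monday, Tuesday — 3 of them qualify.
Total: 985 + 3 = 988.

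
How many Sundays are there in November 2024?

4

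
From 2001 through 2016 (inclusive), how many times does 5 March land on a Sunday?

1

Day of week of March 5 in each year:
2001: Mon, 2002: Tue, 2003: Wed, 2004: Fri, 2005: Sat, 2006: Sun ✓, 2007: Mon, 2008: Wed, 2009: Thu, 2010: Fri, 2011: Sat, 2012: Mon, 2013: Tue, 2014: Wed, 2015: Thu, 2016: Sat
Sundays: 2006.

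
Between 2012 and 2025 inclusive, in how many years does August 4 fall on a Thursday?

Day of week of August 4 in each year:
2012: Sat, 2013: Sun, 2014: Mon, 2015: Tue, 2016: Thu ✓, 2017: Fri, 2018: Sat, 2019: Sun, 2020: Tue, 2021: Wed, 2022: Thu ✓, 2023: Fri, 2024: Sun, 2025: Mon
Thursdays: 2016, 2022.

2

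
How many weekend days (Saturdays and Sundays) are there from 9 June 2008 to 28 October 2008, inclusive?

40

9 June 2008 is a Monday.
That's 142 days from start to end, counting both.
142 = 7 × 20 + 2, so there are 20 full weeks plus 2 extra days.
Each full week contributes 2 weekend days (Sat, Sun): 20 × 2 = 40.
The 2 extra days are Mon, Tue — none qualify.
Total: 40 + 0 = 40.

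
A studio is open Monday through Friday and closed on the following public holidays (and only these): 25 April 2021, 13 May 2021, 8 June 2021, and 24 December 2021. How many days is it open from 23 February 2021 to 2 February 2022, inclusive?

244 business days

23 February 2021 is a Tuesday.
The range spans 345 days (inclusive of both endpoints).
345 = 7 × 49 + 2, so there are 49 full weeks plus 2 extra days.
Each full week contributes 5 weekdays (Mon–Fri): 49 × 5 = 245.
The 2 extra days are Tuesday, Wednesday — 2 of them qualify.
Total: 245 + 2 = 247.
Holidays: 25 April 2021 (Sun); 13 May 2021 (Thu); 8 June 2021 (Tue); 24 December 2021 (Fri).
3 of the 4 holidays fall on weekdays; the rest are weekends and were already excluded.
Business days: 247 − 3 = 244.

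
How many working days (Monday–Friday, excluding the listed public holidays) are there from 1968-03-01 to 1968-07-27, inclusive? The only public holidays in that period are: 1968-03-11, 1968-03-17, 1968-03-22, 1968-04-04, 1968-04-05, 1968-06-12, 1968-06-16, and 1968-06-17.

100

1968-03-01 is a Friday.
That's 149 days from start to end, counting both.
149 = 7 × 21 + 2, so there are 21 full weeks plus 2 extra days.
Each full week contributes 5 weekdays (Mon–Fri): 21 × 5 = 105.
The 2 extra days are Friday, Saturday — 1 of them qualifies.
Total: 105 + 1 = 106.
Holidays: 1968-03-11 (Mon); 1968-03-17 (Sun); 1968-03-22 (Fri); 1968-04-04 (Thu); 1968-04-05 (Fri); 1968-06-12 (Wed); 1968-06-16 (Sun); 1968-06-17 (Mon).
6 of the 8 holidays fall on weekdays; the rest are weekends and were already excluded.
Business days: 106 − 6 = 100.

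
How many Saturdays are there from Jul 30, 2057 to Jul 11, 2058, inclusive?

Jul 30, 2057 is a Monday.
That's 347 days from start to end, counting both.
347 = 7 × 49 + 4, so there are 49 full weeks plus 4 extra days.
Each full week contributes one Saturday: 49 so far.
The 4 extra days are Monday, Tuesday, Wednesday, Thursday — none qualify.
Total: 49 + 0 = 49.

49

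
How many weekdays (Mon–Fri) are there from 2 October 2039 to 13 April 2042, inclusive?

660

2 October 2039 is a Sunday.
The range spans 925 days (inclusive of both endpoints).
925 = 7 × 132 + 1, so there are 132 full weeks plus 1 extra day.
Each full week contributes 5 weekdays (Mon–Fri): 132 × 5 = 660.
The 1 extra day is Sunday — none qualify.
Total: 660 + 0 = 660.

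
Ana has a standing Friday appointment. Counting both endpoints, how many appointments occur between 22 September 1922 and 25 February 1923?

23 Fridays

22 September 1922 is a Friday.
The range spans 157 days (inclusive of both endpoints).
157 = 7 × 22 + 3, so there are 22 full weeks plus 3 extra days.
Each full week contributes one Friday: 22 so far.
The 3 extra days are Friday, Saturday, Sunday — 1 of them qualifies.
Total: 22 + 1 = 23.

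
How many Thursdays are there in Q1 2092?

January 1, 2092 is a Tuesday.
From January 1, 2092 to March 31, 2092 is 91 days inclusive.
91 = 7 × 13, so the span is exactly 13 full weeks.
Each full week contributes one Thursday: 13 so far.
Total: 13.

13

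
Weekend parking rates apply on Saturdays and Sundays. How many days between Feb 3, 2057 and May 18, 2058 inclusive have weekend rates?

Feb 3, 2057 is a Saturday.
The range spans 470 days (inclusive of both endpoints).
470 = 7 × 67 + 1, so there are 67 full weeks plus 1 extra day.
Each full week contributes 2 weekend days (Sat, Sun): 67 × 2 = 134.
The 1 extra day is Saturday — 1 of them qualifies.
Total: 134 + 1 = 135.

135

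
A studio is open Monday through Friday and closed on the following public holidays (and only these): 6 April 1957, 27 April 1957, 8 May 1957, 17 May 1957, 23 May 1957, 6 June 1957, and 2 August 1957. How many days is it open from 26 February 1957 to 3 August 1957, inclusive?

109

26 February 1957 is a Tuesday.
From 26 February 1957 to 3 August 1957 is 159 days inclusive.
159 = 7 × 22 + 5, so there are 22 full weeks plus 5 extra days.
Each full week contributes 5 weekdays (Mon–Fri): 22 × 5 = 110.
The 5 extra days are Tue, Wed, Thu, Fri, Sat — 4 of them qualify.
Total: 110 + 4 = 114.
Holidays: 6 April 1957 (Sat); 27 April 1957 (Sat); 8 May 1957 (Wed); 17 May 1957 (Fri); 23 May 1957 (Thu); 6 June 1957 (Thu); 2 August 1957 (Fri).
5 of the 7 holidays fall on weekdays; the rest are weekends and were already excluded.
Business days: 114 − 5 = 109.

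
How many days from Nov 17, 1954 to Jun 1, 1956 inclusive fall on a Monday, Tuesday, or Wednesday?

Nov 17, 1954 is a Wednesday.
From Nov 17, 1954 to Jun 1, 1956 is 563 days inclusive.
563 = 7 × 80 + 3, so there are 80 full weeks plus 3 extra days.
Each full week contributes 3 days from the set (Mon, Tue, Wed): 80 × 3 = 240.
The 3 extra days are Wed, Thu, Fri — 1 of them qualifies.
Total: 240 + 1 = 241.

241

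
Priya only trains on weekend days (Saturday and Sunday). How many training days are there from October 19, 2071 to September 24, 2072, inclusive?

October 19, 2071 is a Monday.
The range spans 342 days (inclusive of both endpoints).
342 = 7 × 48 + 6, so there are 48 full weeks plus 6 extra days.
Each full week contributes 2 weekend days (Sat, Sun): 48 × 2 = 96.
The 6 extra days are Mon, Tue, Wed, Thu, Fri, Sat — 1 of them qualifies.
Total: 96 + 1 = 97.

97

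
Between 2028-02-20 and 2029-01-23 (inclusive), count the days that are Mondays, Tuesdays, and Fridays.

2028-02-20 is a Sunday.
The range spans 339 days (inclusive of both endpoints).
339 = 7 × 48 + 3, so there are 48 full weeks plus 3 extra days.
Each full week contributes 3 days from the set (Mon, Tue, Fri): 48 × 3 = 144.
The 3 extra days are Sun, Mon, Tue — 2 of them qualify.
Total: 144 + 2 = 146.

146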